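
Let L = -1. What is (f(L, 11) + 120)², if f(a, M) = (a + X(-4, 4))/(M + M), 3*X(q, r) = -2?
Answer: 62647225/4356 ≈ 14382.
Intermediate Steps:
X(q, r) = -⅔ (X(q, r) = (⅓)*(-2) = -⅔)
f(a, M) = (-⅔ + a)/(2*M) (f(a, M) = (a - ⅔)/(M + M) = (-⅔ + a)/((2*M)) = (-⅔ + a)*(1/(2*M)) = (-⅔ + a)/(2*M))
(f(L, 11) + 120)² = ((⅙)*(-2 + 3*(-1))/11 + 120)² = ((⅙)*(1/11)*(-2 - 3) + 120)² = ((⅙)*(1/11)*(-5) + 120)² = (-5/66 + 120)² = (7915/66)² = 62647225/4356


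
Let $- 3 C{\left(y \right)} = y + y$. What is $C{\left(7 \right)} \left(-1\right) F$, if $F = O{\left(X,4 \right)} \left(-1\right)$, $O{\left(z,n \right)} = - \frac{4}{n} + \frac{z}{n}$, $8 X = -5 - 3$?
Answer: $\frac{35}{6} \approx 5.8333$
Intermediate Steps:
$X = -1$ ($X = \frac{-5 - 3}{8} = \frac{1}{8} \left(-8\right) = -1$)
$C{\left(y \right)} = - \frac{2 y}{3}$ ($C{\left(y \right)} = - \frac{y + y}{3} = - \frac{2 y}{3}$)
$F = \frac{5}{4}$ ($F = \frac{-4 - 1}{4} \left(-1\right) = \frac{1}{4} \left(-5\right) \left(-1\right) = \left(- \frac{5}{4}\right) \left(-1\right) = \frac{5}{4} \approx 1.25$)
$C{\left(7 \right)} \left(-1\right) F = \left(- \frac{2}{3}\right) 7 \left(-1\right) \frac{5}{4} = \left(- \frac{14}{3}\right) \left(-1\right) \frac{5}{4} = \frac{14}{3} \cdot \frac{5}{4} = \frac{35}{6}$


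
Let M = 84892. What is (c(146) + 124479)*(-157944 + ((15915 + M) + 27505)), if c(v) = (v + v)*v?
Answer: -4951833152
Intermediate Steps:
c(v) = 2*v² (c(v) = (2*v)*v = 2*v²)
(c(146) + 124479)*(-157944 + ((15915 + M) + 27505)) = (2*146² + 124479)*(-157944 + ((15915 + 84892) + 27505)) = (2*21316 + 124479)*(-157944 + (100807 + 27505)) = (42632 + 124479)*(-157944 + 128312) = 167111*(-29632) = -4951833152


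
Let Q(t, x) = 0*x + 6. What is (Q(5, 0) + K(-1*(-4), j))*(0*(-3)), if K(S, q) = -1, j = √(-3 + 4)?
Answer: 0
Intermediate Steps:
j = 1 (j = √1 = 1)
Q(t, x) = 6 (Q(t, x) = 0 + 6 = 6)
(Q(5, 0) + K(-1*(-4), j))*(0*(-3)) = (6 - 1)*(0*(-3)) = 5*0 = 0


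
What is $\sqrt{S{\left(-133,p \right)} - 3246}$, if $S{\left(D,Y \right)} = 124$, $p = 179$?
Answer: $i \sqrt{3122} \approx 55.875 i$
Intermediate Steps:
$\sqrt{S{\left(-133,p \right)} - 3246} = \sqrt{124 - 3246} = \sqrt{-3122} = i \sqrt{3122}$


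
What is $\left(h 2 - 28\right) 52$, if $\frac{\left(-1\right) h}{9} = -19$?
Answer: $16328$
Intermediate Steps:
$h = 171$ ($h = \left(-9\right) \left(-19\right) = 171$)
$\left(h 2 - 28\right) 52 = \left(171 \cdot 2 - 28\right) 52 = \left(342 - 28\right) 52 = 314 \cdot 52 = 16328$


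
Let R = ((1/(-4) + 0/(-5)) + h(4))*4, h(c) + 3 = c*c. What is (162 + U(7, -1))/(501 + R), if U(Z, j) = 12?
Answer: 29/92 ≈ 0.31522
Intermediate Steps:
h(c) = -3 + c² (h(c) = -3 + c*c = -3 + c²)
R = 51 (R = ((1/(-4) + 0/(-5)) + (-3 + 4²))*4 = ((1*(-¼) + 0*(-⅕)) + (-3 + 16))*4 = ((-¼ + 0) + 13)*4 = (-¼ + 13)*4 = (51/4)*4 = 51)
(162 + U(7, -1))/(501 + R) = (162 + 12)/(501 + 51) = 174/552 = 174*(1/552) = 29/92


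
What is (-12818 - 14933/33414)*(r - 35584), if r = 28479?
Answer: 3043182231425/33414 ≈ 9.1075e+7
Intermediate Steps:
(-12818 - 14933/33414)*(r - 35584) = (-12818 - 14933/33414)*(28479 - 35584) = (-12818 - 14933*1/33414)*(-7105) = (-12818 - 14933/33414)*(-7105) = -428315585/33414*(-7105) = 3043182231425/33414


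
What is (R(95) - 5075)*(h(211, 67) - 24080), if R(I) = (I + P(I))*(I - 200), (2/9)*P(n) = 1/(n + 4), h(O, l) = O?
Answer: 7905532145/22 ≈ 3.5934e+8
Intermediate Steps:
P(n) = 9/(2*(4 + n)) (P(n) = 9/(2*(n + 4)) = 9/(2*(4 + n)))
R(I) = (-200 + I)*(I + 9/(2*(4 + I))) (R(I) = (I + 9/(2*(4 + I)))*(I - 200) = (I + 9/(2*(4 + I)))*(-200 + I) = (-200 + I)*(I + 9/(2*(4 + I))))
(R(95) - 5075)*(h(211, 67) - 24080) = ((-900 + (9/2)*95 + 95*(-200 + 95)*(4 + 95))/(4 + 95) - 5075)*(211 - 24080) = ((-900 + 855/2 + 95*(-105)*99)/99 - 5075)*(-23869) = ((-900 + 855/2 - 987525)/99 - 5075)*(-23869) = ((1/99)*(-1975995/2) - 5075)*(-23869) = (-219555/22 - 5075)*(-23869) = -331205/22*(-23869) = 7905532145/22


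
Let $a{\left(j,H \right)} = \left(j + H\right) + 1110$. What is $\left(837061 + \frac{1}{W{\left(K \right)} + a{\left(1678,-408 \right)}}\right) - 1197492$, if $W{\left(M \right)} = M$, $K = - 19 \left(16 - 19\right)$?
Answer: $- \frac{878370346}{2437} \approx -3.6043 \cdot 10^{5}$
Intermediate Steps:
$K = 57$ ($K = \left(-19\right) \left(-3\right) = 57$)
$a{\left(j,H \right)} = 1110 + H + j$ ($a{\left(j,H \right)} = \left(H + j\right) + 1110 = 1110 + H + j$)
$\left(837061 + \frac{1}{W{\left(K \right)} + a{\left(1678,-408 \right)}}\right) - 1197492 = \left(837061 + \frac{1}{57 + \left(1110 - 408 + 1678\right)}\right) - 1197492 = \left(837061 + \frac{1}{57 + 2380}\right) - 1197492 = \left(837061 + \frac{1}{2437}\right) - 1197492 = \frac{2039917658}{2437} - 1197492 = - \frac{878370346}{2437}$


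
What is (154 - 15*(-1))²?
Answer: 28561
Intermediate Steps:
(154 - 15*(-1))² = (154 + 15)² = 169² = 28561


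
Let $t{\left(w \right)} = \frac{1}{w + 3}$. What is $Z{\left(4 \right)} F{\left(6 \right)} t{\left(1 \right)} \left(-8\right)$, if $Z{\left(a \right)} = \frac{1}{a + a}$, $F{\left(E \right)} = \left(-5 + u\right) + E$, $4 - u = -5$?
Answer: $- \frac{5}{2} \approx -2.5$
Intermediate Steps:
$u = 9$ ($u = 4 - -5 = 4 + 5 = 9$)
$F{\left(E \right)} = 4 + E$ ($F{\left(E \right)} = \left(-5 + 9\right) + E = 4 + E$)
$t{\left(w \right)} = \frac{1}{3 + w}$
$Z{\left(a \right)} = \frac{1}{2 a}$
$Z{\left(4 \right)} F{\left(6 \right)} t{\left(1 \right)} \left(-8\right) = \frac{1}{2 \cdot 4} \frac{4 + 6}{3 + 1} \left(-8\right) = \frac{1}{2} \cdot \frac{1}{4} \cdot \frac{10}{4} \left(-8\right) = \frac{10 \cdot \frac{1}{4}}{8} \left(-8\right) = \frac{1}{8} \cdot \frac{5}{2} \left(-8\right) = \frac{5}{16} \left(-8\right) = - \frac{5}{2}$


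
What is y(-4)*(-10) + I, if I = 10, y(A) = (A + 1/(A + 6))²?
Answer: -225/2 ≈ -112.50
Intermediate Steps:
y(A) = (A + 1/(6 + A))²
y(-4)*(-10) + I = ((1 + (-4)² + 6*(-4))²/(6 - 4)²)*(-10) + 10 = ((1 + 16 - 24)²/2²)*(-10) + 10 = ((¼)*(-7)²)*(-10) + 10 = ((¼)*49)*(-10) + 10 = (49/4)*(-10) + 10 = -245/2 + 10 = -225/2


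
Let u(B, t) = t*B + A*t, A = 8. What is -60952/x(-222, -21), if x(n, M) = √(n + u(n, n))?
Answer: -30476*√5254/7881 ≈ -280.30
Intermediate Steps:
u(B, t) = 8*t + B*t (u(B, t) = t*B + 8*t = B*t + 8*t = 8*t + B*t)
x(n, M) = √(n + n*(8 + n))
-60952/x(-222, -21) = -60952*√5254/15762 = -30476*√5254/7881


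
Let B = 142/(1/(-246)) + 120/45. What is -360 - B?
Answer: 103708/3 ≈ 34569.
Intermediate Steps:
B = -104788/3 (B = 142/(-1/246) + 120*(1/45) = 142*(-246) + 8/3 = -34932 + 8/3 = -104788/3 ≈ -34929.)
-360 - B = -360 - 1*(-104788/3) = -360 + 104788/3 = 103708/3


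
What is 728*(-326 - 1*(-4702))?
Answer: 3185728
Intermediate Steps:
728*(-326 - 1*(-4702)) = 728*(-326 + 4702) = 728*4376 = 3185728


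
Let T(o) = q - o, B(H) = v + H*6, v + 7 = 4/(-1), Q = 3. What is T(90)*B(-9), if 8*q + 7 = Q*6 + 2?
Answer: 45955/8 ≈ 5744.4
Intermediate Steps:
v = -11 (v = -7 + 4/(-1) = -7 + 4*(-1) = -7 - 4 = -11)
B(H) = -11 + 6*H (B(H) = -11 + H*6 = -11 + 6*H)
q = 13/8 (q = -7/8 + (3*6 + 2)/8 = -7/8 + (18 + 2)/8 = -7/8 + (⅛)*20 = -7/8 + 5/2 = 13/8 ≈ 1.6250)
T(o) = 13/8 - o
T(90)*B(-9) = (13/8 - 1*90)*(-11 + 6*(-9)) = (13/8 - 90)*(-11 - 54) = -707/8*(-65) = 45955/8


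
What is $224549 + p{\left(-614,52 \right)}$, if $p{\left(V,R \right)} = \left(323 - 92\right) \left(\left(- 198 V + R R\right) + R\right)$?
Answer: $28944317$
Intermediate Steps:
$p{\left(V,R \right)} = - 45738 V + 231 R + 231 R^{2}$ ($p{\left(V,R \right)} = 231 \left(\left(- 198 V + R^{2}\right) + R\right) = 231 \left(\left(R^{2} - 198 V\right) + R\right) = 231 \left(R + R^{2} - 198 V\right) = - 45738 V + 231 R + 231 R^{2}$)
$224549 + p{\left(-614,52 \right)} = 224549 + \left(\left(-45738\right) \left(-614\right) + 231 \cdot 52 + 231 \cdot 52^{2}\right) = 224549 + \left(28083132 + 12012 + 231 \cdot 2704\right) = 224549 + \left(28083132 + 12012 + 624624\right) = 224549 + 28719768 = 28944317$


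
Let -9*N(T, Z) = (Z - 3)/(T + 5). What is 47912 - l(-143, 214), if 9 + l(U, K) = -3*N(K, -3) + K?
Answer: 10447835/219 ≈ 47707.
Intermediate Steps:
N(T, Z) = -(-3 + Z)/(9*(5 + T)) (N(T, Z) = -(Z - 3)/(9*(T + 5)) = -(-3 + Z)/(9*(5 + T)))
l(U, K) = -9 + K - 2/(5 + K) (l(U, K) = -9 + (-(3 - 1*(-3))/(3*(5 + K)) + K) = -9 + (-(3 + 3)/(3*(5 + K)) + K) = -9 + (-6/(3*(5 + K)) + K) = -9 + (-2/(5 + K) + K) = -9 + (K - 2/(5 + K)) = -9 + K - 2/(5 + K))
47912 - l(-143, 214) = 47912 - (-2 + (-9 + 214)*(5 + 214))/(5 + 214) = 47912 - (-2 + 205*219)/219 = 47912 - (-2 + 44895)/219 = 47912 - 44893/219 = 10447835/219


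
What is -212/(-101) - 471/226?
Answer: 341/22826 ≈ 0.014939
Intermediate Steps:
-212/(-101) - 471/226 = -212*(-1/101) - 471*1/226 = 212/101 - 471/226 = 341/22826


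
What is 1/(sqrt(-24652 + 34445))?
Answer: sqrt(9793)/9793 ≈ 0.010105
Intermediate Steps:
1/(sqrt(-24652 + 34445)) = 1/(sqrt(9793)) = sqrt(9793)/9793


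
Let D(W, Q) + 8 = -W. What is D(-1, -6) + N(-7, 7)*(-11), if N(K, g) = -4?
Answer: 37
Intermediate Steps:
D(W, Q) = -8 - W
D(-1, -6) + N(-7, 7)*(-11) = (-8 - 1*(-1)) - 4*(-11) = (-8 + 1) + 44 = -7 + 44 = 37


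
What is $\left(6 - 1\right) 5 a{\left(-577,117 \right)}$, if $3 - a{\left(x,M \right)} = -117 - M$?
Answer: $5925$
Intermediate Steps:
$a{\left(x,M \right)} = 120 + M$ ($a{\left(x,M \right)} = 3 - \left(-117 - M\right) = 3 + \left(117 + M\right) = 120 + M$)
$\left(6 - 1\right) 5 a{\left(-577,117 \right)} = \left(6 - 1\right) 5 \left(120 + 117\right) = 5 \cdot 5 \cdot 237 = 25 \cdot 237 = 5925$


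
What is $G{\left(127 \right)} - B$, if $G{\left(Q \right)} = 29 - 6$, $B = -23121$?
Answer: $23144$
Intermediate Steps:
$G{\left(Q \right)} = 23$ ($G{\left(Q \right)} = 29 - 6 = 23$)
$G{\left(127 \right)} - B = 23 - -23121 = 23 + 23121 = 23144$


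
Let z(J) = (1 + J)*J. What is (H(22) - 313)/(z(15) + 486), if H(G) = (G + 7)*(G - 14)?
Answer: -27/242 ≈ -0.11157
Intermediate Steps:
H(G) = (-14 + G)*(7 + G) (H(G) = (7 + G)*(-14 + G) = (-14 + G)*(7 + G))
z(J) = J*(1 + J)
(H(22) - 313)/(z(15) + 486) = ((-98 + 22² - 7*22) - 313)/(15*(1 + 15) + 486) = ((-98 + 484 - 154) - 313)/(15*16 + 486) = (232 - 313)/(240 + 486) = -81/726 = -81*1/726 = -27/242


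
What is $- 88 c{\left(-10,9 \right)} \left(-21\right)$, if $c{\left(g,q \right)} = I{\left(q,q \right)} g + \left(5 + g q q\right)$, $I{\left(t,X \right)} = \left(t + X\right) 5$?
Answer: $-3150840$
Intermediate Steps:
$I{\left(t,X \right)} = 5 X + 5 t$ ($I{\left(t,X \right)} = \left(X + t\right) 5 = 5 X + 5 t$)
$c{\left(g,q \right)} = 5 + g q^{2} + 10 g q$ ($c{\left(g,q \right)} = \left(5 q + 5 q\right) g + \left(5 + g q q\right) = 10 q g + \left(5 + g q^{2}\right) = 10 g q + \left(5 + g q^{2}\right) = 5 + g q^{2} + 10 g q$)
$- 88 c{\left(-10,9 \right)} \left(-21\right) = - 88 \left(5 - 10 \cdot 9^{2} + 10 \left(-10\right) 9\right) \left(-21\right) = - 88 \left(5 - 810 - 900\right) \left(-21\right) = \left(-88\right) \left(-1705\right) \left(-21\right) = 150040 \left(-21\right) = -3150840$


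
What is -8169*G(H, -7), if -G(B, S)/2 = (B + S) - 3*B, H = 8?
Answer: -375774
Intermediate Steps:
G(B, S) = -2*S + 4*B (G(B, S) = -2*((B + S) - 3*B) = -2*(S - 2*B) = -2*S + 4*B)
-8169*G(H, -7) = -8169*(-2*(-7) + 4*8) = -8169*(14 + 32) = -8169*46 = -375774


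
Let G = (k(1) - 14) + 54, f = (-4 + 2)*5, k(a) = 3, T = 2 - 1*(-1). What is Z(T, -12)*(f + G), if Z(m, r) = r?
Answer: -396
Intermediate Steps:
T = 3 (T = 2 + 1 = 3)
f = -10 (f = -2*5 = -10)
G = 43 (G = (3 - 14) + 54 = -11 + 54 = 43)
Z(T, -12)*(f + G) = -12*(-10 + 43) = -12*33 = -396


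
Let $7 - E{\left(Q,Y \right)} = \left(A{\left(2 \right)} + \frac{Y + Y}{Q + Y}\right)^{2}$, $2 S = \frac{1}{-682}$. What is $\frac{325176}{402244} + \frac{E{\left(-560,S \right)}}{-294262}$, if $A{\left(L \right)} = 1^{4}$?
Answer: $\frac{6978428892430293092235}{8632561915634753820971} \approx 0.80838$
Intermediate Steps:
$A{\left(L \right)} = 1$
$S = - \frac{1}{1364}$ ($S = \frac{1}{2 \left(-682\right)} = \frac{1}{2} \left(- \frac{1}{682}\right) = - \frac{1}{1364} \approx -0.00073314$)
$E{\left(Q,Y \right)} = 7 - \left(1 + \frac{2 Y}{Q + Y}\right)^{2}$ ($E{\left(Q,Y \right)} = 7 - \left(1 + \frac{Y + Y}{Q + Y}\right)^{2} = 7 - \left(1 + \frac{2 Y}{Q + Y}\right)^{2}$)
$\frac{325176}{402244} + \frac{E{\left(-560,S \right)}}{-294262} = \frac{325176}{402244} + \frac{7 - \frac{\left(-560 + 3 \left(- \frac{1}{1364}\right)\right)^{2}}{\left(-560 - \frac{1}{1364}\right)^{2}}}{-294262} = 325176 \cdot \frac{1}{402244} + \left(7 - \frac{\left(-560 - \frac{3}{1364}\right)^{2}}{\frac{583453073281}{1860496}}\right) \left(- \frac{1}{294262}\right) = \frac{81294}{100561} + \left(7 - \frac{1860496 \left(- \frac{763843}{1364}\right)^{2}}{583453073281}\right) \left(- \frac{1}{294262}\right) = \frac{81294}{100561} + \left(7 - \frac{1860496}{583453073281} \cdot \frac{583456128649}{1860496}\right) \left(- \frac{1}{294262}\right) = \frac{81294}{100561} + \left(7 - \frac{583456128649}{583453073281}\right) \left(- \frac{1}{294262}\right) = \frac{81294}{100561} + \frac{3500715384318}{583453073281} \left(- \frac{1}{294262}\right) = \frac{81294}{100561} - \frac{1750357692159}{85844034124906811} = \frac{6978428892430293092235}{8632561915634753820971}$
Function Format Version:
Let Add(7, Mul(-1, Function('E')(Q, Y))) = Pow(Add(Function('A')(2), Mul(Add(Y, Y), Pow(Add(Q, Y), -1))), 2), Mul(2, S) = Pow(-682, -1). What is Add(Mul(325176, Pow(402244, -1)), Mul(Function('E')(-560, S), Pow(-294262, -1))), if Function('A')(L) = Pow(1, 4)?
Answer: Rational(6978428892430293092235, 8632561915634753820971) ≈ 0.80838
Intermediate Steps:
Function('A')(L) = 1
S = Rational(-1, 1364) (S = Mul(Rational(1, 2), Pow(-682, -1)) = Mul(Rational(1, 2), Rational(-1, 682)) = Rational(-1, 1364) ≈ -0.00073314)
Function('E')(Q, Y) = Add(7, Mul(-1, Pow(Add(1, Mul(2, Y, Pow(Add(Q, Y), -1))), 2))) (Function('E')(Q, Y) = Add(7, Mul(-1, Pow(Add(1, Mul(Add(Y, Y), Pow(Add(Q, Y), -1))), 2))) = Add(7, Mul(-1, Pow(Add(1, Mul(Mul(2, Y), Pow(Add(Q, Y), -1))), 2))) = Add(7, Mul(-1, Pow(Add(1, Mul(2, Y, Pow(Add(Q, Y), -1))), 2))))
Add(Mul(325176, Pow(402244, -1)), Mul(Function('E')(-560, S), Pow(-294262, -1))) = Add(Mul(325176, Pow(402244, -1)), Mul(Add(7, Mul(-1, Pow(Add(-560, Rational(-1, 1364)), -2), Pow(Add(-560, Mul(3, Rational(-1, 1364))), 2))), Pow(-294262, -1))) = Add(Mul(325176, Rational(1, 402244)), Mul(Add(7, Mul(-1, Pow(Rational(-763841, 1364), -2), Pow(Add(-560, Rational(-3, 1364)), 2))), Rational(-1, 294262))) = Add(Rational(81294, 100561), Mul(Add(7, Mul(-1, Rational(1860496, 583453073281), Pow(Rational(-763843, 1364), 2))), Rational(-1, 294262))) = Add(Rational(81294, 100561), Mul(Add(7, Mul(-1, Rational(1860496, 583453073281), Rational(583456128649, 1860496))), Rational(-1, 294262))) = Add(Rational(81294, 100561), Mul(Add(7, Rational(-583456128649, 583453073281)), Rational(-1, 294262))) = Add(Rational(81294, 100561), Mul(Rational(3500715384318, 583453073281), Rational(-1, 294262))) = Add(Rational(81294, 100561), Rational(-1750357692159, 85844034124906811)) = Rational(6978428892430293092235, 8632561915634753820971)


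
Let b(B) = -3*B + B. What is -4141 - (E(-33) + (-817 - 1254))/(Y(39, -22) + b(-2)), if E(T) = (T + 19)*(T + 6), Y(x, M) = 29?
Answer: -134960/33 ≈ -4089.7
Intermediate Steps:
E(T) = (6 + T)*(19 + T) (E(T) = (19 + T)*(6 + T) = (6 + T)*(19 + T))
b(B) = -2*B
-4141 - (E(-33) + (-817 - 1254))/(Y(39, -22) + b(-2)) = -4141 - ((114 + (-33)**2 + 25*(-33)) + (-817 - 1254))/(29 - 2*(-2)) = -4141 - ((114 + 1089 - 825) - 2071)/(29 + 4) = -4141 - (378 - 2071)/33 = -4141 - (-1693)/33 = -4141 - 1*(-1693/33) = -4141 + 1693/33 = -134960/33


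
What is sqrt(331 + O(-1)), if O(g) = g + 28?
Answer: sqrt(358) ≈ 18.921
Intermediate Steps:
O(g) = 28 + g
sqrt(331 + O(-1)) = sqrt(331 + (28 - 1)) = sqrt(331 + 27) = sqrt(358)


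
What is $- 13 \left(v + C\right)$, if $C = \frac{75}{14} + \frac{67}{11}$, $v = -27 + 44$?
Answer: $- \frac{56953}{154} \approx -369.82$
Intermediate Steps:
$v = 17$
$C = \frac{1763}{154}$ ($C = 75 \cdot \frac{1}{14} + 67 \cdot \frac{1}{11} = \frac{75}{14} + \frac{67}{11} = \frac{1763}{154} \approx 11.448$)
$- 13 \left(v + C\right) = - 13 \left(17 + \frac{1763}{154}\right) = \left(-13\right) \frac{4381}{154} = - \frac{56953}{154}$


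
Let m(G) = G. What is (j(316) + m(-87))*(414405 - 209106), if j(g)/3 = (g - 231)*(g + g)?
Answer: 33068125827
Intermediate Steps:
j(g) = 6*g*(-231 + g) (j(g) = 3*((g - 231)*(g + g)) = 3*((-231 + g)*(2*g)) = 3*(2*g*(-231 + g)) = 6*g*(-231 + g))
(j(316) + m(-87))*(414405 - 209106) = (6*316*(-231 + 316) - 87)*(414405 - 209106) = (6*316*85 - 87)*205299 = (161160 - 87)*205299 = 161073*205299 = 33068125827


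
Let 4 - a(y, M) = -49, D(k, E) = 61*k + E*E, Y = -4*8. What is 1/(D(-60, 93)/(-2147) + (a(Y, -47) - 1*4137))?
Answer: -2147/8773337 ≈ -0.00024472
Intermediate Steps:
Y = -32
D(k, E) = E² + 61*k (D(k, E) = 61*k + E² = E² + 61*k)
a(y, M) = 53 (a(y, M) = 4 - 1*(-49) = 4 + 49 = 53)
1/(D(-60, 93)/(-2147) + (a(Y, -47) - 1*4137)) = 1/((93² + 61*(-60))/(-2147) + (53 - 1*4137)) = 1/((8649 - 3660)*(-1/2147) + (53 - 4137)) = 1/(4989*(-1/2147) - 4084) = 1/(-4989/2147 - 4084) = 1/(-8773337/2147) = -2147/8773337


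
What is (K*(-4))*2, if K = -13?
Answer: 104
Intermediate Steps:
(K*(-4))*2 = -13*(-4)*2 = 52*2 = 104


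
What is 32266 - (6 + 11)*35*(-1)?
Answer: 32861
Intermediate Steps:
32266 - (6 + 11)*35*(-1) = 32266 - 17*35*(-1) = 32266 - 595*(-1) = 32266 - 1*(-595) = 32266 + 595 = 32861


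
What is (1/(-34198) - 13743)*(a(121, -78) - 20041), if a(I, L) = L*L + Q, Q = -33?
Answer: 3287531889425/17099 ≈ 1.9226e+8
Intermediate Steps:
a(I, L) = -33 + L² (a(I, L) = L*L - 33 = L² - 33 = -33 + L²)
(1/(-34198) - 13743)*(a(121, -78) - 20041) = (1/(-34198) - 13743)*((-33 + (-78)²) - 20041) = (-1/34198 - 13743)*((-33 + 6084) - 20041) = -469983115*(6051 - 20041)/34198 = -469983115/34198*(-13990) = 3287531889425/17099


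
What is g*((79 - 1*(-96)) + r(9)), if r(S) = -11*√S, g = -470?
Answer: -66740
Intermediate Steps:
g*((79 - 1*(-96)) + r(9)) = -470*((79 - 1*(-96)) - 11*√9) = -470*((79 + 96) - 11*3) = -470*(175 - 33) = -470*142 = -66740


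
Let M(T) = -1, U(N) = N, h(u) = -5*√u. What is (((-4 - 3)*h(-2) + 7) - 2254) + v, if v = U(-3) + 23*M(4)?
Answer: -2273 + 35*I*√2 ≈ -2273.0 + 49.497*I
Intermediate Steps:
v = -26 (v = -3 + 23*(-1) = -3 - 23 = -26)
(((-4 - 3)*h(-2) + 7) - 2254) + v = (((-4 - 3)*(-5*I*√2) + 7) - 2254) - 26 = ((-(-35)*I*√2 + 7) - 2254) - 26 = ((35*I*√2 + 7) - 2254) - 26 = ((7 + 35*I*√2) - 2254) - 26 = (-2247 + 35*I*√2) - 26 = -2273 + 35*I*√2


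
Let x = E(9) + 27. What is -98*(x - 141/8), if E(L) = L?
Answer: -7203/4 ≈ -1800.8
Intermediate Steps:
x = 36 (x = 9 + 27 = 36)
-98*(x - 141/8) = -98*(36 - 141/8) = -98*147/8 = -7203/4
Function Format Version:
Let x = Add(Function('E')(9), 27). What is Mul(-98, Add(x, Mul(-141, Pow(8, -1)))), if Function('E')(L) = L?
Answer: Rational(-7203, 4) ≈ -1800.8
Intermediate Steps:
x = 36 (x = Add(9, 27) = 36)
Mul(-98, Add(x, Mul(-141, Pow(8, -1)))) = Mul(-98, Add(36, Mul(-141, Pow(8, -1)))) = Mul(-98, Add(36, Mul(-141, Rational(1, 8)))) = Mul(-98, Add(36, Rational(-141, 8))) = Mul(-98, Rational(147, 8)) = Rational(-7203, 4)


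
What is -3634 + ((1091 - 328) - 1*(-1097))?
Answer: -1774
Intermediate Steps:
-3634 + ((1091 - 328) - 1*(-1097)) = -3634 + (763 + 1097) = -3634 + 1860 = -1774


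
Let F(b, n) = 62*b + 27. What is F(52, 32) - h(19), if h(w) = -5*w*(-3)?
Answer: 2966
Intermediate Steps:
h(w) = 15*w
F(b, n) = 27 + 62*b
F(52, 32) - h(19) = (27 + 62*52) - 15*19 = (27 + 3224) - 1*285 = 3251 - 285 = 2966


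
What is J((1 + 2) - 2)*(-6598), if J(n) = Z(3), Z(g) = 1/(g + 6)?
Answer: -6598/9 ≈ -733.11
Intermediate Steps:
Z(g) = 1/(6 + g)
J(n) = ⅑ (J(n) = 1/(6 + 3) = 1/9 = ⅑)
J((1 + 2) - 2)*(-6598) = (⅑)*(-6598) = -6598/9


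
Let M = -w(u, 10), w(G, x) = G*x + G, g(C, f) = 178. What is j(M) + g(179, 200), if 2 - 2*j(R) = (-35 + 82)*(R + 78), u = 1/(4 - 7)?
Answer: -10441/6 ≈ -1740.2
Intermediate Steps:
u = -⅓ (u = 1/(-3) = -⅓ ≈ -0.33333)
w(G, x) = G + G*x
M = 11/3 (M = -(-1)*(1 + 10)/3 = -(-1)*11/3 = -1*(-11/3) = 11/3 ≈ 3.6667)
j(R) = -1832 - 47*R/2 (j(R) = 1 - (-35 + 82)*(R + 78)/2 = 1 - 47*(78 + R)/2 = 1 - (3666 + 47*R)/2 = 1 + (-1833 - 47*R/2) = -1832 - 47*R/2)
j(M) + g(179, 200) = (-1832 - 47/2*11/3) + 178 = (-1832 - 517/6) + 178 = -11509/6 + 178 = -10441/6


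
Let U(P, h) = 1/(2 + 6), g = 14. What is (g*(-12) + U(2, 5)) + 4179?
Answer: 32089/8 ≈ 4011.1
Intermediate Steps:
U(P, h) = ⅛ (U(P, h) = 1/8 = ⅛)
(g*(-12) + U(2, 5)) + 4179 = (14*(-12) + ⅛) + 4179 = (-168 + ⅛) + 4179 = -1343/8 + 4179 = 32089/8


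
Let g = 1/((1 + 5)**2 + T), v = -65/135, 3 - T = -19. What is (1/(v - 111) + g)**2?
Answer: 130321/1904886025 ≈ 6.8414e-5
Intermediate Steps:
T = 22 (T = 3 - 1*(-19) = 3 + 19 = 22)
v = -13/27 (v = -65*1/135 = -13/27 ≈ -0.48148)
g = 1/58 (g = 1/((1 + 5)**2 + 22) = 1/(6**2 + 22) = 1/(36 + 22) = 1/58 ≈ 0.017241)
(1/(v - 111) + g)**2 = (1/(-13/27 - 111) + 1/58)**2 = (1/(-3010/27) + 1/58)**2 = (-27/3010 + 1/58)**2 = (361/43645)**2 = 130321/1904886025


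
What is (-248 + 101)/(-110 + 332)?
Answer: -49/74 ≈ -0.66216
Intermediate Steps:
(-248 + 101)/(-110 + 332) = -147/222 = -147*1/222 = -49/74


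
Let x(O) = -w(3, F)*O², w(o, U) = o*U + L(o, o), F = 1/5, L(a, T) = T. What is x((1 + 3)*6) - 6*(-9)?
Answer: -10098/5 ≈ -2019.6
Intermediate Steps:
F = ⅕ ≈ 0.20000
w(o, U) = o + U*o (w(o, U) = o*U + o = U*o + o = o + U*o)
x(O) = -18*O²/5 (x(O) = -3*(1 + ⅕)*O² = -3*(6/5)*O² = -18*O²/5)
x((1 + 3)*6) - 6*(-9) = -18*36*(1 + 3)²/5 - 6*(-9) = -18*(4*6)²/5 + 54 = -18/5*24² + 54 = -18/5*576 + 54 = -10368/5 + 54 = -10098/5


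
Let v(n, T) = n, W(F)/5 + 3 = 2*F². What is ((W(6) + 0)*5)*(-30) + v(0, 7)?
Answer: -51750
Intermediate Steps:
W(F) = -15 + 10*F² (W(F) = -15 + 5*(2*F²) = -15 + 10*F²)
((W(6) + 0)*5)*(-30) + v(0, 7) = (((-15 + 10*6²) + 0)*5)*(-30) + 0 = (((-15 + 10*36) + 0)*5)*(-30) + 0 = (((-15 + 360) + 0)*5)*(-30) + 0 = ((345 + 0)*5)*(-30) + 0 = (345*5)*(-30) + 0 = 1725*(-30) + 0 = -51750 + 0 = -51750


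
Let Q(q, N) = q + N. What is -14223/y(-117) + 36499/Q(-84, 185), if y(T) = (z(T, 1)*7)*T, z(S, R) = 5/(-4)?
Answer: 47905771/137865 ≈ 347.48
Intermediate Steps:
z(S, R) = -5/4 (z(S, R) = 5*(-¼) = -5/4)
y(T) = -35*T/4 (y(T) = (-5/4*7)*T = -35*T/4)
Q(q, N) = N + q
-14223/y(-117) + 36499/Q(-84, 185) = -14223/((-35/4*(-117))) + 36499/(185 - 84) = -14223/4095/4 + 36499/101 = -14223*4/4095 + 36499*(1/101) = -18964/1365 + 36499/101 = 47905771/137865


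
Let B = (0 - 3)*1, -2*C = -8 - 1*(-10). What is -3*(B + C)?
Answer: 12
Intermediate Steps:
C = -1 (C = -(-8 - 1*(-10))/2 = -(-8 + 10)/2 = -1/2*2 = -1)
B = -3 (B = -3*1 = -3)
-3*(B + C) = -3*(-3 - 1) = -3*(-4) = 12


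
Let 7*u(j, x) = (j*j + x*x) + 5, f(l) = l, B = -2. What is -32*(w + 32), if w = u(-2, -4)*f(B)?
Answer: -5568/7 ≈ -795.43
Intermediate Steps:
u(j, x) = 5/7 + j²/7 + x²/7 (u(j, x) = ((j*j + x*x) + 5)/7 = ((j² + x²) + 5)/7 = (5 + j² + x²)/7 = 5/7 + j²/7 + x²/7)
w = -50/7 (w = (5/7 + (⅐)*(-2)² + (⅐)*(-4)²)*(-2) = (5/7 + (⅐)*4 + (⅐)*16)*(-2) = (5/7 + 4/7 + 16/7)*(-2) = (25/7)*(-2) = -50/7 ≈ -7.1429)
-32*(w + 32) = -32*(-50/7 + 32) = -32*174/7 = -5568/7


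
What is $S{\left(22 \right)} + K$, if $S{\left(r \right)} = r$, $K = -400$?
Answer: $-378$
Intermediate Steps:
$S{\left(22 \right)} + K = 22 - 400 = -378$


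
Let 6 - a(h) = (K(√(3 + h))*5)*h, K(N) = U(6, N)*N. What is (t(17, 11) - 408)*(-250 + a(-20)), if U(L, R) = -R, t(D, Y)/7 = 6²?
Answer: -227136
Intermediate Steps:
t(D, Y) = 252 (t(D, Y) = 7*6² = 7*36 = 252)
K(N) = -N² (K(N) = (-N)*N = -N²)
a(h) = 6 - h*(-15 - 5*h) (a(h) = 6 - -(√(3 + h))²*5*h = 6 - -(3 + h)*5*h = 6 - (-3 - h)*5*h = 6 - (-15 - 5*h)*h = 6 - h*(-15 - 5*h))
(t(17, 11) - 408)*(-250 + a(-20)) = (252 - 408)*(-250 + (6 + 5*(-20)*(3 - 20))) = -156*(-250 + (6 + 5*(-20)*(-17))) = -156*(-250 + (6 + 1700)) = -156*(-250 + 1706) = -156*1456 = -227136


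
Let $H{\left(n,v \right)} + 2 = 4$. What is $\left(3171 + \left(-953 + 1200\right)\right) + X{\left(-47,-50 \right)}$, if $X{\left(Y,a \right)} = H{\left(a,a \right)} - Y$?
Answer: $3467$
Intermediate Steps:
$H{\left(n,v \right)} = 2$ ($H{\left(n,v \right)} = -2 + 4 = 2$)
$X{\left(Y,a \right)} = 2 - Y$
$\left(3171 + \left(-953 + 1200\right)\right) + X{\left(-47,-50 \right)} = \left(3171 + \left(-953 + 1200\right)\right) + \left(2 - -47\right) = \left(3171 + 247\right) + \left(2 + 47\right) = 3418 + 49 = 3467$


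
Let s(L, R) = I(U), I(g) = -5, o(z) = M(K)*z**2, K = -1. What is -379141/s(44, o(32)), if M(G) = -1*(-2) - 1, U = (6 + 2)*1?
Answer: 379141/5 ≈ 75828.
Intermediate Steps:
U = 8 (U = 8*1 = 8)
M(G) = 1 (M(G) = 2 - 1 = 1)
o(z) = z**2 (o(z) = 1*z**2 = z**2)
s(L, R) = -5
-379141/s(44, o(32)) = -379141/(-5) = -379141*(-1/5) = 379141/5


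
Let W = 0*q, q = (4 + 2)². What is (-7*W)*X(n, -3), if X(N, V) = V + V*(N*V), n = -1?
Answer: 0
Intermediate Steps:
q = 36 (q = 6² = 36)
W = 0 (W = 0*36 = 0)
X(N, V) = V + N*V²
(-7*W)*X(n, -3) = (-7*0)*(-3*(1 - 1*(-3))) = 0*(-3*(1 + 3)) = 0*(-3*4) = 0*(-12) = 0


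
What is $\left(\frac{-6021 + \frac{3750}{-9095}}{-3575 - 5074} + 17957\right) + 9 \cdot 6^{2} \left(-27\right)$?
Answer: $\frac{48297276976}{5244177} \approx 9209.7$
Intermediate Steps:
$\left(\frac{-6021 + \frac{3750}{-9095}}{-3575 - 5074} + 17957\right) + 9 \cdot 6^{2} \left(-27\right) = \left(\frac{-6021 + 3750 \left(- \frac{1}{9095}\right)}{-8649} + 17957\right) + 9 \cdot 36 \left(-27\right) = \left(\left(-6021 - \frac{750}{1819}\right) \left(- \frac{1}{8649}\right) + 17957\right) + 324 \left(-27\right) = \left(\left(- \frac{10952949}{1819}\right) \left(- \frac{1}{8649}\right) + 17957\right) - 8748 = \left(\frac{3650983}{5244177} + 17957\right) - 8748 = \frac{94173337372}{5244177} - 8748 = \frac{48297276976}{5244177}$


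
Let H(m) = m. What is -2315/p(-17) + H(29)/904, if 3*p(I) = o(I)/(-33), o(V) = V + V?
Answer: -103591127/15368 ≈ -6740.7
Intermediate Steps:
o(V) = 2*V
p(I) = -2*I/99 (p(I) = ((2*I)/(-33))/3 = ((2*I)*(-1/33))/3 = (-2*I/33)/3 = -2*I/99)
-2315/p(-17) + H(29)/904 = -2315/((-2/99*(-17))) + 29/904 = -2315/34/99 + 29*(1/904) = -2315*99/34 + 29/904 = -229185/34 + 29/904 = -103591127/15368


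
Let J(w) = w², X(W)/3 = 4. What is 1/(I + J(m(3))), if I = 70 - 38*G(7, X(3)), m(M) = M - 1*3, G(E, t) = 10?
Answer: -1/310 ≈ -0.0032258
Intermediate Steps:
X(W) = 12 (X(W) = 3*4 = 12)
m(M) = -3 + M (m(M) = M - 3 = -3 + M)
I = -310 (I = 70 - 38*10 = 70 - 380 = -310)
1/(I + J(m(3))) = 1/(-310 + (-3 + 3)²) = 1/(-310 + 0²) = 1/(-310 + 0) = 1/(-310) = -1/310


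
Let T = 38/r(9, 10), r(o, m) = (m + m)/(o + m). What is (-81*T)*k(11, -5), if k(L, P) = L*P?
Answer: 321651/2 ≈ 1.6083e+5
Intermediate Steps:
r(o, m) = 2*m/(m + o) (r(o, m) = (2*m)/(m + o) = 2*m/(m + o))
T = 361/10 (T = 38/((2*10/(10 + 9))) = 38/((2*10/19)) = 38/((2*10*(1/19))) = 38/(20/19) = 38*(19/20) = 361/10 ≈ 36.100)
(-81*T)*k(11, -5) = (-81*361/10)*(11*(-5)) = -29241/10*(-55) = 321651/2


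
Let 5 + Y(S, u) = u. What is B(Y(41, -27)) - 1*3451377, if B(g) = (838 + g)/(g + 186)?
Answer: -265755626/77 ≈ -3.4514e+6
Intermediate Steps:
Y(S, u) = -5 + u
B(g) = (838 + g)/(186 + g)
B(Y(41, -27)) - 1*3451377 = (838 + (-5 - 27))/(186 + (-5 - 27)) - 1*3451377 = (838 - 32)/(186 - 32) - 3451377 = 806/154 - 3451377 = (1/154)*806 - 3451377 = 403/77 - 3451377 = -265755626/77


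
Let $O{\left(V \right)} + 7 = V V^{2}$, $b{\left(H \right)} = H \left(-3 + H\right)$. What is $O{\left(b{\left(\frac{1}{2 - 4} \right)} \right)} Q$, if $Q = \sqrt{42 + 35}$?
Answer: $- \frac{105 \sqrt{77}}{64} \approx -14.396$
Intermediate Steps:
$Q = \sqrt{77} \approx 8.775$
$O{\left(V \right)} = -7 + V^{3}$ ($O{\left(V \right)} = -7 + V V^{2} = -7 + V^{3}$)
$O{\left(b{\left(\frac{1}{2 - 4} \right)} \right)} Q = \left(-7 + \left(\frac{-3 + \frac{1}{2 - 4}}{2 - 4}\right)^{3}\right) \sqrt{77} = \left(-7 + \left(\frac{-3 + \frac{1}{-2}}{-2}\right)^{3}\right) \sqrt{77} = \left(-7 + \left(- \frac{-3 - \frac{1}{2}}{2}\right)^{3}\right) \sqrt{77} = \left(-7 + \left(\left(- \frac{1}{2}\right) \left(- \frac{7}{2}\right)\right)^{3}\right) \sqrt{77} = \left(-7 + \left(\frac{7}{4}\right)^{3}\right) \sqrt{77} = \left(-7 + \frac{343}{64}\right) \sqrt{77} = - \frac{105 \sqrt{77}}{64}$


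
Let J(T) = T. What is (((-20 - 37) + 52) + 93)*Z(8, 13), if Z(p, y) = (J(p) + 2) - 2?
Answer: 704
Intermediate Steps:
Z(p, y) = p (Z(p, y) = (p + 2) - 2 = (2 + p) - 2 = p)
(((-20 - 37) + 52) + 93)*Z(8, 13) = (((-20 - 37) + 52) + 93)*8 = ((-57 + 52) + 93)*8 = (-5 + 93)*8 = 88*8 = 704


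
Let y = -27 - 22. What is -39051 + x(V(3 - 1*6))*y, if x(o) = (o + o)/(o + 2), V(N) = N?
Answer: -39345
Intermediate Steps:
x(o) = 2*o/(2 + o) (x(o) = (2*o)/(2 + o) = 2*o/(2 + o))
y = -49
-39051 + x(V(3 - 1*6))*y = -39051 + (2*(3 - 1*6)/(2 + (3 - 1*6)))*(-49) = -39051 + (2*(3 - 6)/(2 + (3 - 6)))*(-49) = -39051 + (2*(-3)/(2 - 3))*(-49) = -39051 + (2*(-3)/(-1))*(-49) = -39051 + (2*(-3)*(-1))*(-49) = -39051 + 6*(-49) = -39051 - 294 = -39345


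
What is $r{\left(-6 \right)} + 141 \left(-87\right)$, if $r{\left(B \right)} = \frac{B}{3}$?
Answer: $-12269$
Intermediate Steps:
$r{\left(B \right)} = \frac{B}{3}$ ($r{\left(B \right)} = B \frac{1}{3} = \frac{B}{3}$)
$r{\left(-6 \right)} + 141 \left(-87\right) = \frac{1}{3} \left(-6\right) + 141 \left(-87\right) = -2 - 12267 = -12269$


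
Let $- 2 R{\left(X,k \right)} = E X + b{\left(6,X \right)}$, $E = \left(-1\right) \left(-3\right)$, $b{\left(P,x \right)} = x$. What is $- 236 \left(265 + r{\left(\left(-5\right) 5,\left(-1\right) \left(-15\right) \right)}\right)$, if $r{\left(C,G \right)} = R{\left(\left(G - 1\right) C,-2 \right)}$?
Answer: $-227740$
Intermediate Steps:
$E = 3$
$R{\left(X,k \right)} = - 2 X$ ($R{\left(X,k \right)} = - \frac{3 X + X}{2} = - \frac{4 X}{2} = - 2 X$)
$r{\left(C,G \right)} = - 2 C \left(-1 + G\right)$ ($r{\left(C,G \right)} = - 2 \left(G - 1\right) C = - 2 \left(-1 + G\right) C = - 2 C \left(-1 + G\right)$)
$- 236 \left(265 + r{\left(\left(-5\right) 5,\left(-1\right) \left(-15\right) \right)}\right) = - 236 \left(265 + 2 \left(\left(-5\right) 5\right) \left(1 - \left(-1\right) \left(-15\right)\right)\right) = - 236 \left(265 + 2 \left(-25\right) \left(1 - 15\right)\right) = - 236 \left(265 + 2 \left(-25\right) \left(-14\right)\right) = - 236 \left(265 + 700\right) = \left(-236\right) 965 = -227740$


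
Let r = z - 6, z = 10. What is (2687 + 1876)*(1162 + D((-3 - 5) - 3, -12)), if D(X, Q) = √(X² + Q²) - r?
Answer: 5283954 + 4563*√265 ≈ 5.3582e+6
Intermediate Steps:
r = 4 (r = 10 - 6 = 4)
D(X, Q) = -4 + √(Q² + X²) (D(X, Q) = √(X² + Q²) - 1*4 = √(Q² + X²) - 4 = -4 + √(Q² + X²))
(2687 + 1876)*(1162 + D((-3 - 5) - 3, -12)) = (2687 + 1876)*(1162 + (-4 + √((-12)² + ((-3 - 5) - 3)²))) = 4563*(1162 + (-4 + √(144 + (-8 - 3)²))) = 4563*(1162 + (-4 + √(144 + (-11)²))) = 4563*(1162 + (-4 + √(144 + 121))) = 4563*(1162 + (-4 + √265)) = 4563*(1158 + √265) = 5283954 + 4563*√265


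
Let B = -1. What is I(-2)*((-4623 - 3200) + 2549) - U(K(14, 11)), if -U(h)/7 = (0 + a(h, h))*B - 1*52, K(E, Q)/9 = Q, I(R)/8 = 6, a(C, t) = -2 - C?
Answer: -252809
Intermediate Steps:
I(R) = 48 (I(R) = 8*6 = 48)
K(E, Q) = 9*Q
U(h) = 350 - 7*h (U(h) = -7*((0 + (-2 - h))*(-1) - 1*52) = -7*((-2 - h)*(-1) - 52) = -7*((2 + h) - 52) = -7*(-50 + h) = 350 - 7*h)
I(-2)*((-4623 - 3200) + 2549) - U(K(14, 11)) = 48*((-4623 - 3200) + 2549) - (350 - 63*11) = 48*(-7823 + 2549) - (350 - 7*99) = 48*(-5274) - (350 - 693) = -253152 - 1*(-343) = -253152 + 343 = -252809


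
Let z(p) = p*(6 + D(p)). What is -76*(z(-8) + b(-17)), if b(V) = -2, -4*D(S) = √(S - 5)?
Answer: 3800 - 152*I*√13 ≈ 3800.0 - 548.04*I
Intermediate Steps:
D(S) = -√(-5 + S)/4 (D(S) = -√(S - 5)/4 = -√(-5 + S)/4)
z(p) = p*(6 - √(-5 + p)/4)
-76*(z(-8) + b(-17)) = -76*((¼)*(-8)*(24 - √(-5 - 8)) - 2) = -76*((¼)*(-8)*(24 - √(-13)) - 2) = -76*((¼)*(-8)*(24 - I*√13) - 2) = -76*((-48 + 2*I*√13) - 2) = -76*(-50 + 2*I*√13) = 3800 - 152*I*√13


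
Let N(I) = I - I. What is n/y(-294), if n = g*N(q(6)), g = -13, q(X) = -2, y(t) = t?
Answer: 0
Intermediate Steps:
N(I) = 0
n = 0 (n = -13*0 = 0)
n/y(-294) = 0/(-294) = 0*(-1/294) = 0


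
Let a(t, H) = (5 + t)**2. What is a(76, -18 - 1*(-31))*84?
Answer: 551124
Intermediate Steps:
a(76, -18 - 1*(-31))*84 = (5 + 76)**2*84 = 81**2*84 = 6561*84 = 551124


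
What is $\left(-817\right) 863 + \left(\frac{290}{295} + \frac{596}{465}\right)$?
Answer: $- \frac{19343560751}{27435} \approx -7.0507 \cdot 10^{5}$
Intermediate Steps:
$\left(-817\right) 863 + \left(\frac{290}{295} + \frac{596}{465}\right) = -705071 + \left(290 \cdot \frac{1}{295} + 596 \cdot \frac{1}{465}\right) = -705071 + \left(\frac{58}{59} + \frac{596}{465}\right) = -705071 + \frac{62134}{27435} = - \frac{19343560751}{27435}$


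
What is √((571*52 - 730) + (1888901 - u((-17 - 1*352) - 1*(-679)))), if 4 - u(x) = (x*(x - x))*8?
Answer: √1917859 ≈ 1384.9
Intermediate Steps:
u(x) = 4 (u(x) = 4 - x*(x - x)*8 = 4 - x*0*8 = 4 - 0*8 = 4 - 1*0 = 4 + 0 = 4)
√((571*52 - 730) + (1888901 - u((-17 - 1*352) - 1*(-679)))) = √((571*52 - 730) + (1888901 - 1*4)) = √((29692 - 730) + (1888901 - 4)) = √(28962 + 1888897) = √1917859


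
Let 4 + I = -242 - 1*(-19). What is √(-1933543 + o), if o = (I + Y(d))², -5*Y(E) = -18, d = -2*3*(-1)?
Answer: I*√47090886/5 ≈ 1372.5*I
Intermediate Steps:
d = 6 (d = -6*(-1) = 6)
Y(E) = 18/5 (Y(E) = -⅕*(-18) = 18/5)
I = -227 (I = -4 + (-242 - 1*(-19)) = -4 + (-242 + 19) = -4 - 223 = -227)
o = 1247689/25 (o = (-227 + 18/5)² = (-1117/5)² = 1247689/25 ≈ 49908.)
√(-1933543 + o) = √(-1933543 + 1247689/25) = √(-47090886/25) = I*√47090886/5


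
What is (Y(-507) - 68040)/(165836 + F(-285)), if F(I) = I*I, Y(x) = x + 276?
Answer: -68271/247061 ≈ -0.27633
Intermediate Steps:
Y(x) = 276 + x
F(I) = I²
(Y(-507) - 68040)/(165836 + F(-285)) = ((276 - 507) - 68040)/(165836 + (-285)²) = (-231 - 68040)/(165836 + 81225) = -68271/247061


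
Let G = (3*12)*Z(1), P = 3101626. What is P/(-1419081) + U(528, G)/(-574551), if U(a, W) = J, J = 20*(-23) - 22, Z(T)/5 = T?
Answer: -593786107628/271778135877 ≈ -2.1848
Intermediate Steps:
Z(T) = 5*T
G = 180 (G = (3*12)*(5*1) = 36*5 = 180)
J = -482 (J = -460 - 22 = -482)
U(a, W) = -482
P/(-1419081) + U(528, G)/(-574551) = 3101626/(-1419081) - 482/(-574551) = 3101626*(-1/1419081) - 482*(-1/574551) = -3101626/1419081 + 482/574551 = -593786107628/271778135877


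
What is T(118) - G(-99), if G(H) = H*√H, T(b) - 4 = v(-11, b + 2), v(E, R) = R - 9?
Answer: 115 + 297*I*√11 ≈ 115.0 + 985.04*I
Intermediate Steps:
v(E, R) = -9 + R
T(b) = -3 + b (T(b) = 4 + (-9 + (b + 2)) = 4 + (-9 + (2 + b)) = 4 + (-7 + b) = -3 + b)
G(H) = H^(3/2)
T(118) - G(-99) = (-3 + 118) - (-99)^(3/2) = 115 - (-297)*I*√11 = 115 + 297*I*√11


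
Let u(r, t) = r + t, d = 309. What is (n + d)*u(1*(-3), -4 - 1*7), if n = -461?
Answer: 2128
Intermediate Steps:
(n + d)*u(1*(-3), -4 - 1*7) = (-461 + 309)*(1*(-3) + (-4 - 1*7)) = -152*(-3 + (-4 - 7)) = -152*(-3 - 11) = -152*(-14) = 2128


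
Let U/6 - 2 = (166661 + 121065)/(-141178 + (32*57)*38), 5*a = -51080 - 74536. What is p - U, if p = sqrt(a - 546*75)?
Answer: 431982/35933 + I*sqrt(1651830)/5 ≈ 12.022 + 257.05*I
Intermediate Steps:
a = -125616/5 (a = (-51080 - 74536)/5 = (1/5)*(-125616) = -125616/5 ≈ -25123.)
p = I*sqrt(1651830)/5 (p = sqrt(-125616/5 - 546*75) = sqrt(-125616/5 - 40950) = sqrt(-330366/5) = I*sqrt(1651830)/5 ≈ 257.05*I)
U = -431982/35933 (U = 12 + 6*((166661 + 121065)/(-141178 + (32*57)*38)) = 12 + 6*(287726/(-141178 + 1824*38)) = 12 + 6*(287726/(-141178 + 69312)) = 12 + 6*(287726/(-71866)) = 12 + 6*(287726*(-1/71866)) = 12 + 6*(-143863/35933) = 12 - 863178/35933 = -431982/35933 ≈ -12.022)
p - U = I*sqrt(1651830)/5 - 1*(-431982/35933) = I*sqrt(1651830)/5 + 431982/35933 = 431982/35933 + I*sqrt(1651830)/5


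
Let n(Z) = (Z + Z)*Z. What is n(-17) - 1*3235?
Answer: -2657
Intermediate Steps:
n(Z) = 2*Z² (n(Z) = (2*Z)*Z = 2*Z²)
n(-17) - 1*3235 = 2*(-17)² - 1*3235 = 2*289 - 3235 = 578 - 3235 = -2657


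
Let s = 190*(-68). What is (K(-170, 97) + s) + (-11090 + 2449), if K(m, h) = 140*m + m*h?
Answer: -61851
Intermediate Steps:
s = -12920
K(m, h) = 140*m + h*m
(K(-170, 97) + s) + (-11090 + 2449) = (-170*(140 + 97) - 12920) + (-11090 + 2449) = (-170*237 - 12920) - 8641 = (-40290 - 12920) - 8641 = -53210 - 8641 = -61851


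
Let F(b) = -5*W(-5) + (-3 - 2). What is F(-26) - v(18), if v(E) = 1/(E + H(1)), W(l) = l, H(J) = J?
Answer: 379/19 ≈ 19.947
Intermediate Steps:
v(E) = 1/(1 + E) (v(E) = 1/(E + 1) = 1/(1 + E))
F(b) = 20 (F(b) = -5*(-5) + (-3 - 2) = 25 - 5 = 20)
F(-26) - v(18) = 20 - 1/(1 + 18) = 20 - 1/19 = 379/19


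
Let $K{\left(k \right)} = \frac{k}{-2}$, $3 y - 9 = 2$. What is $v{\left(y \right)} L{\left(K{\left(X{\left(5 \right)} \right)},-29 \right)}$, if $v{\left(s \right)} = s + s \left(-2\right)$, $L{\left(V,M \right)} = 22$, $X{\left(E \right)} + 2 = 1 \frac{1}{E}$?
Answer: $- \frac{242}{3} \approx -80.667$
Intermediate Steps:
$X{\left(E \right)} = -2 + \frac{1}{E}$ ($X{\left(E \right)} = -2 + 1 \frac{1}{E} = -2 + \frac{1}{E}$)
$y = \frac{11}{3}$ ($y = 3 + \frac{1}{3} \cdot 2 = 3 + \frac{2}{3} = \frac{11}{3} \approx 3.6667$)
$K{\left(k \right)} = - \frac{k}{2}$ ($K{\left(k \right)} = k \left(- \frac{1}{2}\right) = - \frac{k}{2}$)
$v{\left(s \right)} = - s$ ($v{\left(s \right)} = s - 2 s = - s$)
$v{\left(y \right)} L{\left(K{\left(X{\left(5 \right)} \right)},-29 \right)} = \left(-1\right) \frac{11}{3} \cdot 22 = \left(- \frac{11}{3}\right) 22 = - \frac{242}{3}$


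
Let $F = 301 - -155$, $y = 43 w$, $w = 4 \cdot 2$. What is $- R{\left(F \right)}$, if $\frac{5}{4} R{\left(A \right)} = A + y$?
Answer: $-640$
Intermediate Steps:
$w = 8$
$y = 344$ ($y = 43 \cdot 8 = 344$)
$F = 456$ ($F = 301 + 155 = 456$)
$R{\left(A \right)} = \frac{1376}{5} + \frac{4 A}{5}$ ($R{\left(A \right)} = \frac{4 \left(A + 344\right)}{5} = \frac{4 \left(344 + A\right)}{5} = \frac{1376}{5} + \frac{4 A}{5}$)
$- R{\left(F \right)} = - (\frac{1376}{5} + \frac{4}{5} \cdot 456) = - (\frac{1376}{5} + \frac{1824}{5}) = \left(-1\right) 640 = -640$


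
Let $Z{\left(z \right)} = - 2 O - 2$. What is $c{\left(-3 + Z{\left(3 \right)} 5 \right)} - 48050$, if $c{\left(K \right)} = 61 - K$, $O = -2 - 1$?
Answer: $-48006$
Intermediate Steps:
$O = -3$ ($O = -2 - 1 = -3$)
$Z{\left(z \right)} = 4$ ($Z{\left(z \right)} = \left(-2\right) \left(-3\right) - 2 = 6 - 2 = 4$)
$c{\left(-3 + Z{\left(3 \right)} 5 \right)} - 48050 = \left(61 - \left(-3 + 4 \cdot 5\right)\right) - 48050 = \left(61 - \left(-3 + 20\right)\right) - 48050 = \left(61 - 17\right) - 48050 = 44 - 48050 = -48006$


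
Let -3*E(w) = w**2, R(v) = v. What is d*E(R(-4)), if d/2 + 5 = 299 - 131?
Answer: -5216/3 ≈ -1738.7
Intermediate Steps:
d = 326 (d = -10 + 2*(299 - 131) = -10 + 2*168 = -10 + 336 = 326)
E(w) = -w**2/3
d*E(R(-4)) = 326*(-1/3*(-4)**2) = 326*(-1/3*16) = 326*(-16/3) = -5216/3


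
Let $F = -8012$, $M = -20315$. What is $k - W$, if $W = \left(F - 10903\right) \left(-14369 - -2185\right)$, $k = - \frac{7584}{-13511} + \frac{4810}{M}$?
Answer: $- \frac{12651165923233270}{54895193} \approx -2.3046 \cdot 10^{8}$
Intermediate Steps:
$k = \frac{17816210}{54895193}$ ($k = - \frac{7584}{-13511} + \frac{4810}{-20315} = \left(-7584\right) \left(- \frac{1}{13511}\right) + 4810 \left(- \frac{1}{20315}\right) = \frac{7584}{13511} - \frac{962}{4063} = \frac{17816210}{54895193} \approx 0.32455$)
$W = 230460360$ ($W = \left(-8012 - 10903\right) \left(-14369 - -2185\right) = - 18915 \left(-14369 + 2185\right) = \left(-18915\right) \left(-12184\right) = 230460360$)
$k - W = \frac{17816210}{54895193} - 230460360 = - \frac{12651165923233270}{54895193}$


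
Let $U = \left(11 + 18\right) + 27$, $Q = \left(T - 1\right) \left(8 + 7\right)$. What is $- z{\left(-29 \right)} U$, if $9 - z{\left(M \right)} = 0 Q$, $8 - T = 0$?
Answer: $-504$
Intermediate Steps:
$T = 8$ ($T = 8 - 0 = 8 + 0 = 8$)
$Q = 105$ ($Q = \left(8 - 1\right) \left(8 + 7\right) = 7 \cdot 15 = 105$)
$z{\left(M \right)} = 9$ ($z{\left(M \right)} = 9 - 0 \cdot 105 = 9 - 0 = 9 + 0 = 9$)
$U = 56$ ($U = 29 + 27 = 56$)
$- z{\left(-29 \right)} U = - 9 \cdot 56 = \left(-1\right) 504 = -504$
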